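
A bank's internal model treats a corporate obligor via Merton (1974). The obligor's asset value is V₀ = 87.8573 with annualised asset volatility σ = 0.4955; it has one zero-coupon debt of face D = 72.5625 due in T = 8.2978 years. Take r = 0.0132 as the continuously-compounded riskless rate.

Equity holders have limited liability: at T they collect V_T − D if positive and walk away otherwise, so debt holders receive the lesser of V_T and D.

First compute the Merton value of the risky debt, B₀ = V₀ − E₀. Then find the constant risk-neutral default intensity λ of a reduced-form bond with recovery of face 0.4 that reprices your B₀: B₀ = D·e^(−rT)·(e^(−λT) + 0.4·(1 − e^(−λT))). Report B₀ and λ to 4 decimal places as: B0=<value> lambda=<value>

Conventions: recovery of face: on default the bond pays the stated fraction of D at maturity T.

B0=35.6054 lambda=0.1691

Equity is a call on the firm's assets struck at D = 72.5625:
d₁ = [ln(V₀/D) + (r + σ²/2)T] / (σ√T)
   = [ln(87.8573/72.5625) + (0.0132 + 0.5·0.4955²)·8.2978] / (0.4955·√8.2978)
   = [0.191266 + 1.128170] / 1.427332 = 0.924407
d₂ = d₁ − σ√T = 0.924407 − 1.427332 = -0.502926
N(d₁) = 0.822363,  N(d₂) = 0.307508,  e^(−rT) = 0.896254
E₀ = V₀·N(d₁) − D·e^(−rT)·N(d₂)
   = 87.8573·0.822363 − 72.5625·0.896254·0.307508 = 52.251934
B₀ = V₀ − E₀ = 87.8573 − 52.251934 = 35.605366
e^(−λT) = (B₀·e^(rT)/D − 0.4)/(1 − 0.4) = (35.6054·1.115755/72.5625 − 0.4)/0.6 = 0.24580854
λ = −ln(0.24580854)/8.2978 = 0.169105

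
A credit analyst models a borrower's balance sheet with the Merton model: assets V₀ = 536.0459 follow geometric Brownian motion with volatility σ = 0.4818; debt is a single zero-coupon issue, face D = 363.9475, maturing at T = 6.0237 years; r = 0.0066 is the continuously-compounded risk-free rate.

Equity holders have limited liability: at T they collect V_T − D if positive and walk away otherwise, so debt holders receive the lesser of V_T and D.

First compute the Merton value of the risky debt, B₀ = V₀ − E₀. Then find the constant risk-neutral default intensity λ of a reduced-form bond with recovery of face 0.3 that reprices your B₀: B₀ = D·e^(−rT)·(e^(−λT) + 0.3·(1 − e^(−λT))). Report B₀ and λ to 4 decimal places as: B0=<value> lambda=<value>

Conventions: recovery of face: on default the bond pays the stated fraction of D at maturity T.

With assets at 536.0459 and a single debt payment of 363.9475 at 6.0237 years:
d₁ = [ln(V₀/D) + (r + σ²/2)T] / (σ√T)
   = [ln(536.0459/363.9475) + (0.0066 + 0.5·0.4818²)·6.0237] / (0.4818·√6.0237)
   = [0.387210 + 0.738901] / 1.182493 = 0.952320
d₂ = d₁ − σ√T = 0.952320 − 1.182493 = -0.230173
N(d₁) = 0.829533,  N(d₂) = 0.408979,  e^(−rT) = 0.961023
E₀ = V₀·N(d₁) − D·e^(−rT)·N(d₂)
   = 536.0459·0.829533 − 363.9475·0.961023·0.408979 = 301.622290
B₀ = V₀ − E₀ = 536.0459 − 301.622290 = 234.423610
e^(−λT) = (B₀·e^(rT)/D − 0.3)/(1 − 0.3) = (234.4236·1.040557/363.9475 − 0.3)/0.7 = 0.52891041
λ = −ln(0.52891041)/6.0237 = 0.105738

B0=234.4236 lambda=0.1057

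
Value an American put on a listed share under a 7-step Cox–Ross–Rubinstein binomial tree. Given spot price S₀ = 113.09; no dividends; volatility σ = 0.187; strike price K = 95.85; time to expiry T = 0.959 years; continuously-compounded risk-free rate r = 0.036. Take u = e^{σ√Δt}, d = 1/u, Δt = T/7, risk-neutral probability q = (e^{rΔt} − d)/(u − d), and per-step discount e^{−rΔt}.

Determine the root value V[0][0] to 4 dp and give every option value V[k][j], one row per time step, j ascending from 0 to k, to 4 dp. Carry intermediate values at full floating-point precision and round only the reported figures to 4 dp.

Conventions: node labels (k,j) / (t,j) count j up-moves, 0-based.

params: Δt=0.13700 u=1.07167 d=0.93313 q=0.51839 e^(-rΔt)=0.99508
t_7 payoffs: 26.1865 15.8435 3.9650 0.0000 0.0000 0.0000 0.0000 0.0000
k=6: node(6,0) S=74.6561 payoff=21.1939 vs cont=20.7223 → 21.1939 [stop]  node(6,1) S=85.7403 payoff=10.1097 vs cont=9.6381 → 10.1097 [stop]  node(6,2) S=98.4701 payoff=0.0000 vs cont=1.9002 → 1.9002 [wait]  node(6,3) S=113.0900 payoff=0.0000 vs cont=0.0000 → 0.0000 [wait]  node(6,4) S=129.8805 payoff=0.0000 vs cont=0.0000 → 0.0000 [wait]  node(6,5) S=149.1638 payoff=0.0000 vs cont=0.0000 → 0.0000 [wait]  node(6,6) S=171.3101 payoff=0.0000 vs cont=0.0000 → 0.0000 [wait]
k=5: node(5,0) S=80.0065 payoff=15.8435 vs cont=15.3720 → 15.8435 [stop]  node(5,1) S=91.8850 payoff=3.9650 vs cont=5.8252 → 5.8252 [wait]  node(5,2) S=105.5272 payoff=0.0000 vs cont=0.9106 → 0.9106 [wait]  node(5,3) S=121.1948 payoff=0.0000 vs cont=0.0000 → 0.0000 [wait]  node(5,4) S=139.1886 payoff=0.0000 vs cont=0.0000 → 0.0000 [wait]  node(5,5) S=159.8539 payoff=0.0000 vs cont=0.0000 → 0.0000 [wait]
k=4: node(4,0) S=85.7403 payoff=10.1097 vs cont=10.5977 → 10.5977 [wait]  node(4,1) S=98.4701 payoff=0.0000 vs cont=3.2614 → 3.2614 [wait]  node(4,2) S=113.0900 payoff=0.0000 vs cont=0.4364 → 0.4364 [wait]  node(4,3) S=129.8805 payoff=0.0000 vs cont=0.0000 → 0.0000 [wait]  node(4,4) S=149.1638 payoff=0.0000 vs cont=0.0000 → 0.0000 [wait]
k=3: node(3,0) S=91.8850 payoff=3.9650 vs cont=6.7612 → 6.7612 [wait]  node(3,1) S=105.5272 payoff=0.0000 vs cont=1.7881 → 1.7881 [wait]  node(3,2) S=121.1948 payoff=0.0000 vs cont=0.2091 → 0.2091 [wait]  node(3,3) S=139.1886 payoff=0.0000 vs cont=0.0000 → 0.0000 [wait]
k=2: node(2,0) S=98.4701 payoff=0.0000 vs cont=4.1626 → 4.1626 [wait]  node(2,1) S=113.0900 payoff=0.0000 vs cont=0.9648 → 0.9648 [wait]  node(2,2) S=129.8805 payoff=0.0000 vs cont=0.1002 → 0.1002 [wait]
k=1: node(1,0) S=105.5272 payoff=0.0000 vs cont=2.4926 → 2.4926 [wait]  node(1,1) S=121.1948 payoff=0.0000 vs cont=0.5141 → 0.5141 [wait]
k=0: node(0,0) S=113.0900 payoff=0.0000 vs cont=1.4597 → 1.4597 [wait]

price = 1.4597
tree:
1.4597
2.4926 0.5141
4.1626 0.9648 0.1002
6.7612 1.7881 0.2091 0.0000
10.5977 3.2614 0.4364 0.0000 0.0000
15.8435 5.8252 0.9106 0.0000 0.0000 0.0000
21.1939 10.1097 1.9002 0.0000 0.0000 0.0000 0.0000
26.1865 15.8435 3.9650 0.0000 0.0000 0.0000 0.0000 0.0000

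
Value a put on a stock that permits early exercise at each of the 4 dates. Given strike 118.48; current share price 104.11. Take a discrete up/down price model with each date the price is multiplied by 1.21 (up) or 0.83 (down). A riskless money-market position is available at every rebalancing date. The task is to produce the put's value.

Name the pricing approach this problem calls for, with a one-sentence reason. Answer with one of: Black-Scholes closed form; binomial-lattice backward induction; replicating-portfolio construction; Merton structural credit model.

framework: binomial-lattice backward induction

Key observation: an American put (K = 118.48, S₀ = 104.11) on a 4-date tree has no closed form — the optimal stopping decision is embedded and must be resolved recursively from expiry.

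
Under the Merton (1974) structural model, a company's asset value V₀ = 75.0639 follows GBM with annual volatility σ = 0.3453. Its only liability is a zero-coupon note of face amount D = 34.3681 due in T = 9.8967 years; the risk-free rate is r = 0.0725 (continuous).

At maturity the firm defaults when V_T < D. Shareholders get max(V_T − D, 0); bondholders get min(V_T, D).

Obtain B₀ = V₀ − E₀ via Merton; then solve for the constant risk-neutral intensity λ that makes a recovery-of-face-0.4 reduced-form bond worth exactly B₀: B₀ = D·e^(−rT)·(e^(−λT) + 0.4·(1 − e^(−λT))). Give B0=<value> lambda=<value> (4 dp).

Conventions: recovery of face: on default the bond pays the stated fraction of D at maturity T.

B0=15.4380 lambda=0.0144

Work the structural quantities from V₀ = 75.0639 against face 34.3681:
d₁ = [ln(V₀/D) + (r + σ²/2)T] / (σ√T)
   = [ln(75.0639/34.3681) + (0.0725 + 0.5·0.3453²)·9.8967] / (0.3453·√9.8967)
   = [0.781211 + 1.307513] / 1.086280 = 1.922823
d₂ = d₁ − σ√T = 1.922823 − 1.086280 = 0.836543
N(d₁) = 0.972749,  N(d₂) = 0.798575,  e^(−rT) = 0.487965
E₀ = V₀·N(d₁) − D·e^(−rT)·N(d₂)
   = 75.0639·0.972749 − 34.3681·0.487965·0.798575 = 59.625861
B₀ = V₀ − E₀ = 75.0639 − 59.625861 = 15.438039
e^(−λT) = (B₀·e^(rT)/D − 0.4)/(1 − 0.4) = (15.4380·2.049326/34.3681 − 0.4)/0.6 = 0.86758012
λ = −ln(0.86758012)/9.8967 = 0.014353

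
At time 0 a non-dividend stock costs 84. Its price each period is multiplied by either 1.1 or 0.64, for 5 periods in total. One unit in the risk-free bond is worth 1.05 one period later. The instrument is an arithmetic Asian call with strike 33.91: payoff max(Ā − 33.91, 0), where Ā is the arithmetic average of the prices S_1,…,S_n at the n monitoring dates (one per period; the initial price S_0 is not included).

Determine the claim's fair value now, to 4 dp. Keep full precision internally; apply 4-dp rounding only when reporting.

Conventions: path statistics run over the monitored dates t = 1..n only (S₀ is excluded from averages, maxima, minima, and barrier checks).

Set p* = 0.8913 (from d < R < u); the path-dependent value is the discounted p*-expectation over all price paths.
Enumerate all 2^5 = 32 price paths (U = up ×1.1, D = down ×0.64); each path with k up-moves has probability p*^k·(1−p*)^(5−k).
DDDDD: Ā=26.6598, payoff=0.0000, prob=0.000015
UDDDD: Ā=45.8215, payoff=11.9115, prob=0.000124
DUDDD: Ā=38.0935, payoff=4.1835, prob=0.000124
UUDDD: Ā=65.4731, payoff=31.5631, prob=0.001020
DDUDD: Ā=33.1475, payoff=0.0000, prob=0.000124
UDUDD: Ā=56.9723, payoff=23.0623, prob=0.001020
DUUDD: Ā=49.2443, payoff=15.3343, prob=0.001020
UUUDD: Ā=84.6387, payoff=50.7287, prob=0.008366
DDDUD: Ā=29.9821, payoff=0.0000, prob=0.000124
UDDUD: Ā=51.5318, payoff=17.6218, prob=0.001020
DUDUD: Ā=43.8038, payoff=9.8938, prob=0.001020
UUDUD: Ā=75.2878, payoff=41.3778, prob=0.008366
DDUUD: Ā=38.8579, payoff=4.9479, prob=0.001020
UDUUD: Ā=66.7870, payoff=32.8770, prob=0.008366
DUUUD: Ā=59.0590, payoff=25.1490, prob=0.008366
UUUUD: Ā=101.5077, payoff=67.5977, prob=0.068599
DDDDU: Ā=27.9563, payoff=0.0000, prob=0.000124
UDDDU: Ā=48.0499, payoff=14.1399, prob=0.001020
DUDDU: Ā=40.3219, payoff=6.4119, prob=0.001020
UUDDU: Ā=69.3033, payoff=35.3933, prob=0.008366
DDUDU: Ā=35.3760, payoff=1.4660, prob=0.001020
UDUDU: Ā=60.8025, payoff=26.8925, prob=0.008366
DUUDU: Ā=53.0745, payoff=19.1645, prob=0.008366
UUUDU: Ā=91.2217, payoff=57.3117, prob=0.068599
DDDUU: Ā=32.2106, payoff=0.0000, prob=0.001020
UDDUU: Ā=55.3619, payoff=21.4519, prob=0.008366
DUDUU: Ā=47.6339, payoff=13.7239, prob=0.008366
UUDUU: Ā=81.8708, payoff=47.9608, prob=0.068599
DDUUU: Ā=42.6880, payoff=8.7780, prob=0.008366
UDUUU: Ā=73.3700, payoff=39.4600, prob=0.068599
DUUUU: Ā=65.6420, payoff=31.7320, prob=0.068599
UUUUU: Ā=112.8222, payoff=78.9122, prob=0.562510
Price = Σ prob·payoff / R^5 = 63.565303 / 1.276282 = 49.8051

price = 49.8051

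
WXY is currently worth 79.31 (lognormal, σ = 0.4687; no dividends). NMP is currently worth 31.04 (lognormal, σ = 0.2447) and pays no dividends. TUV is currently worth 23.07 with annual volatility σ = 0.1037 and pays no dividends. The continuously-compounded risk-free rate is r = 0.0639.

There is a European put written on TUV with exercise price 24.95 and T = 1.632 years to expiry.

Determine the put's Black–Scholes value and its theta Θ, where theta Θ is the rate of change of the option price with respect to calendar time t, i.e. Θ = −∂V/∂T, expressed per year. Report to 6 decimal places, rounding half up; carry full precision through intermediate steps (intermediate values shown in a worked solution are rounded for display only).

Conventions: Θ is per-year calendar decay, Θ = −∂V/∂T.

price = 0.930308
Θ = 0.283212

σ√T = 0.1037·√1.632 = 0.132476
d₁ = (ln(S/K) + (r+σ²/2)T) / (σ√T) = (ln(23.07/24.95) + (0.0639+0.1037²/2)·1.632) / 0.132476 = (-0.078341 + 0.113060) / 0.132476 = 0.262077
d₂ = d₁ − σ√T = 0.262077 − 0.132476 = 0.129601
e^{−rT} = 0.900969
N(−d₁) = 0.396631,  N(−d₂) = 0.448441
Put price V = K·e^{−rT}·N(−d₂) − S·N(−d₁) = 10.080585 − 9.150277 = 0.930308
φ(d₁) = (1/√(2π))·e^{−d₁²/2} = 0.385474
Θ = −S·φ(d₁)·σ/(2√T) + r·K·e^{−rT}·N(−d₂) = −0.360937 + 0.644149 = 0.283212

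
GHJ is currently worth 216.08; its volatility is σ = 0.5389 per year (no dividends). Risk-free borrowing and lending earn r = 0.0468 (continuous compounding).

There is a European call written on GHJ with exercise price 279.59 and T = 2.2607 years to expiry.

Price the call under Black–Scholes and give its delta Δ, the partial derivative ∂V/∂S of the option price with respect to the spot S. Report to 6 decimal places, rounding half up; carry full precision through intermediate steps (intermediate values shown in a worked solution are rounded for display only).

σ√T = 0.5389·√2.2607 = 0.810270
d₁ = (ln(S/K) + (r+σ²/2)T) / (σ√T) = (ln(216.08/279.59) + (0.0468+0.5389²/2)·2.2607) / 0.810270 = (-0.257676 + 0.434069) / 0.810270 = 0.217698
d₂ = d₁ − σ√T = 0.217698 − 0.810270 = -0.592572
e^{−rT} = 0.899604
N(d₁) = 0.586168,  N(d₂) = 0.276734
Call price V = S·N(d₁) − K·e^{−rT}·N(d₂) = 126.659103 − 69.604140 = 57.054963
Δ = N(d₁) = 0.586168

price = 57.054963
Δ = 0.586168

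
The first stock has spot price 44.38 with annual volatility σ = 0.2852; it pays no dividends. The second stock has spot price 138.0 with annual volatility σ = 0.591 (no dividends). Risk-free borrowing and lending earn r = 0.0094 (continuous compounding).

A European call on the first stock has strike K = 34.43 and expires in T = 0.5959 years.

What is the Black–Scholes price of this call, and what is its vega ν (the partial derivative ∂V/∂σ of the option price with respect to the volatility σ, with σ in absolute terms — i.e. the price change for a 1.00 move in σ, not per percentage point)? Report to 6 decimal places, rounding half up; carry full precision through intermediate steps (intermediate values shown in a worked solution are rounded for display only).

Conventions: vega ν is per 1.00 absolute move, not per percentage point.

price = 10.643344
ν = 5.958163

σ√T = 0.2852·√0.5959 = 0.220159
d₁ = (ln(S/K) + (r+σ²/2)T) / (σ√T) = (ln(44.38/34.43) + (0.0094+0.2852²/2)·0.5959) / 0.220159 = (0.253861 + 0.029836) / 0.220159 = 1.288601
d₂ = d₁ − σ√T = 1.288601 − 0.220159 = 1.068443
e^{−rT} = 0.994414
N(d₁) = 0.901232,  N(d₂) = 0.857340
Call price V = S·N(d₁) − K·e^{−rT}·N(d₂) = 39.996661 − 29.353318 = 10.643344
φ(d₁) = (1/√(2π))·e^{−d₁²/2} = 0.173916
ν = S·φ(d₁)·√T = 5.958163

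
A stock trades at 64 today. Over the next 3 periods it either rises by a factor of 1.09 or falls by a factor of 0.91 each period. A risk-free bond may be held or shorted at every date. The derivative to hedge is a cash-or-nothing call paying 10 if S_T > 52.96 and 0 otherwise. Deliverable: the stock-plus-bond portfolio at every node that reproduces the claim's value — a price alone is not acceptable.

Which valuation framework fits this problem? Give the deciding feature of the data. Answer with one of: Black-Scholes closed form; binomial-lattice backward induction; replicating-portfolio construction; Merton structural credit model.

Key observation: since the answer must list Δ and B at each node of the 1.09/0.91 lattice on 64, the replicating-portfolio method — solving the two-state system at every node — is the one that applies.

framework: replicating-portfolio construction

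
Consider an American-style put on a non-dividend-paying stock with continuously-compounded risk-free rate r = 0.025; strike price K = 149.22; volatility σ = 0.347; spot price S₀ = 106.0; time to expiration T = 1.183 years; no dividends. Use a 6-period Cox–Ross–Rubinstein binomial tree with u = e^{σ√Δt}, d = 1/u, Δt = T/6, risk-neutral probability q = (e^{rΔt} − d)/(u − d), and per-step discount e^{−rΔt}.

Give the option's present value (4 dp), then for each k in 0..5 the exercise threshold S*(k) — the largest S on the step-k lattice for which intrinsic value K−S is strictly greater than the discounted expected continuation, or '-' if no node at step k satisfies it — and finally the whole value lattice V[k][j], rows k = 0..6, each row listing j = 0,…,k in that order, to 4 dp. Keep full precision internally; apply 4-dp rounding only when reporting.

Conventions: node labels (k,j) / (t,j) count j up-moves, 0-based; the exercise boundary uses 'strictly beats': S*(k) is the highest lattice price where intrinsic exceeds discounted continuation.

Δt=0.19717  u=1.16658  d=0.85720  q=0.47753  discount=0.99508
step 6 (expiry): payoffs max(K−S,0) = 107.1658 91.9877 71.3314 43.2200 4.9626 0.0000 0.0000
step 5: (k=5,j=0): S=49.0598, K−S=100.1602, hold=99.4265 ⇒ V=100.1602 exercise | (k=5,j=1): S=66.7663, K−S=82.4537, hold=81.7199 ⇒ V=82.4537 exercise | (k=5,j=2): S=90.8636, K−S=58.3564, hold=57.6227 ⇒ V=58.3564 exercise | (k=5,j=3): S=123.6579, K−S=25.5621, hold=24.8284 ⇒ V=25.5621 exercise | (k=5,j=4): S=168.2884, K−S=0.0000, hold=2.5801 ⇒ V=2.5801 continue | (k=5,j=5): S=229.0268, K−S=0.0000, hold=0.0000 ⇒ V=0.0000 continue  boundary S*=123.6579
step 4: (k=4,j=0): S=57.2323, K−S=91.9877, hold=91.2539 ⇒ V=91.9877 exercise | (k=4,j=1): S=77.8886, K−S=71.3314, hold=70.5977 ⇒ V=71.3314 exercise | (k=4,j=2): S=106.0000, K−S=43.2200, hold=42.4863 ⇒ V=43.2200 exercise | (k=4,j=3): S=144.2574, K−S=4.9626, hold=14.5158 ⇒ V=14.5158 continue | (k=4,j=4): S=196.3226, K−S=0.0000, hold=1.3414 ⇒ V=1.3414 continue  boundary S*=106.0000
step 3: (k=3,j=0): S=66.7663, K−S=82.4537, hold=81.7199 ⇒ V=82.4537 exercise | (k=3,j=1): S=90.8636, K−S=58.3564, hold=57.6227 ⇒ V=58.3564 exercise | (k=3,j=2): S=123.6579, K−S=25.5621, hold=29.3678 ⇒ V=29.3678 continue | (k=3,j=3): S=168.2884, K−S=0.0000, hold=8.1842 ⇒ V=8.1842 continue  boundary S*=90.8636
step 2: (k=2,j=0): S=77.8886, K−S=71.3314, hold=70.5977 ⇒ V=71.3314 exercise | (k=2,j=1): S=106.0000, K−S=43.2200, hold=44.2947 ⇒ V=44.2947 continue | (k=2,j=2): S=144.2574, K−S=4.9626, hold=19.1574 ⇒ V=19.1574 continue  boundary S*=77.8886
step 1: (k=1,j=0): S=90.8636, K−S=58.3564, hold=58.1334 ⇒ V=58.3564 exercise | (k=1,j=1): S=123.6579, K−S=25.5621, hold=32.1322 ⇒ V=32.1322 continue  boundary S*=90.8636
step 0: (k=0,j=0): S=106.0000, K−S=43.2200, hold=45.6083 ⇒ V=45.6083 continue  boundary S*=-

price = 45.6083
boundary = - 90.8636 77.8886 90.8636 106.0000 123.6579
tree:
45.6083
58.3564 32.1322
71.3314 44.2947 19.1574
82.4537 58.3564 29.3678 8.1842
91.9877 71.3314 43.2200 14.5158 1.3414
100.1602 82.4537 58.3564 25.5621 2.5801 0.0000
107.1658 91.9877 71.3314 43.2200 4.9626 0.0000 0.0000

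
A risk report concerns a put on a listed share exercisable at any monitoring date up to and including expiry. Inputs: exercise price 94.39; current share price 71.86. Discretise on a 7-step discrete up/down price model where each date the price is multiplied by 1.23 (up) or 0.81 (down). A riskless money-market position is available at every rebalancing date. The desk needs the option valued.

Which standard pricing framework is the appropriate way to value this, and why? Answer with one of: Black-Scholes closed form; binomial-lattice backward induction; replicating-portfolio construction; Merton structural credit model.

framework: binomial-lattice backward induction

Key observation: an American put (K = 94.39, S₀ = 71.86) on a 7-date tree has no closed form — the optimal stopping decision is embedded and must be resolved recursively from expiry.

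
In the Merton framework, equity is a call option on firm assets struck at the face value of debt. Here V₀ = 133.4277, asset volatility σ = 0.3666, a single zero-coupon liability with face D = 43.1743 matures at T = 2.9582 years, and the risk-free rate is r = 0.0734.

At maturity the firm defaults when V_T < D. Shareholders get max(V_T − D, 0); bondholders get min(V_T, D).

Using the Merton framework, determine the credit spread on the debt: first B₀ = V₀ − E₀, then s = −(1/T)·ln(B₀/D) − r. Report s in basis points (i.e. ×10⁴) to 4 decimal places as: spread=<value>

spread=23.7199

Apply the equity-as-call identities (strike 43.1743, horizon 2.9582 years):
d₁ = [ln(V₀/D) + (r + σ²/2)T] / (σ√T)
   = [ln(133.4277/43.1743) + (0.0734 + 0.5·0.3666²)·2.9582] / (0.3666·√2.9582)
   = [1.128314 + 0.415916] / 0.630531 = 2.449097
d₂ = d₁ − σ√T = 2.449097 − 0.630531 = 1.818566
N(d₁) = 0.992839,  N(d₂) = 0.965511,  e^(−rT) = 0.804824
E₀ = V₀·N(d₁) − D·e^(−rT)·N(d₂)
   = 133.4277·0.992839 − 43.1743·0.804824·0.965511 = 98.922960
B₀ = V₀ − E₀ = 133.4277 − 98.922960 = 34.504740
spread = −(1/T)·ln(B₀/D) − r = −(1/2.9582)·ln(34.504740/43.1743) − 0.0734 = 0.00237199
in basis points: 0.00237199 × 10⁴ = 23.7199 bp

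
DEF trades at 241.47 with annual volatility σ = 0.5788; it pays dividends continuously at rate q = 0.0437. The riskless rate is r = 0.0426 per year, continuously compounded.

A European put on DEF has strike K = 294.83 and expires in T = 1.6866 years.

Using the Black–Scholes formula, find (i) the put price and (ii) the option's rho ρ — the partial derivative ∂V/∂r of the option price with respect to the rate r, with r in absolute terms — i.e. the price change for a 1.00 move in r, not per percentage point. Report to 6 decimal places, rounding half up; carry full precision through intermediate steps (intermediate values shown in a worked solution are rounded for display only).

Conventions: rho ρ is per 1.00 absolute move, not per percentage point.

price = 100.568084
ρ = -342.547541

σ√T = 0.5788·√1.6866 = 0.751683
d₁ = (ln(S/K) + (r−q+σ²/2)T) / (σ√T) = (ln(241.47/294.83) + (0.0426−0.0437+0.5788²/2)·1.6866) / 0.751683 = (-0.199654 + 0.280658) / 0.751683 = 0.107764
d₂ = d₁ − σ√T = 0.107764 − 0.751683 = -0.643918
e^{−rT} = 0.930671
e^{−qT} = 0.928946
N(−d₁) = 0.457091,  N(−d₂) = 0.740186
Put price V = K·e^{−rT}·N(−d₂) − S·e^{−qT}·N(−d₁) = 203.099455 − 102.531371 = 100.568084
ρ = −K·T·e^{−rT}·N(−d₂) = -342.547541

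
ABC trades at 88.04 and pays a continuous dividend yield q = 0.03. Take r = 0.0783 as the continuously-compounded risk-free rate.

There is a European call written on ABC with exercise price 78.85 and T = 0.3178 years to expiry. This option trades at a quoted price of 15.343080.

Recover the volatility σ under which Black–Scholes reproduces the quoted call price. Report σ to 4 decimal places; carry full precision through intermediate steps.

sigma = 0.5066

At σ = 0.5066 the Black–Scholes value reproduces the quote:
σ√T = 0.5066·√0.3178 = 0.285589
d₁ = (ln(S/K) + (r−q+σ²/2)T) / (σ√T) = (ln(88.04/78.85) + (0.0783−0.03+0.5066²/2)·0.3178) / 0.285589 = (0.110244 + 0.056130) / 0.285589 = 0.582565
d₂ = d₁ − σ√T = 0.582565 − 0.285589 = 0.296975
e^{−rT} = 0.975423
e^{−qT} = 0.990511
N(d₁) = 0.719907,  N(d₂) = 0.616757
V = S·e^{−qT}·N(d₁) − K·e^{−rT}·N(d₂) = 62.779199 − 47.436119 = 15.343080 (equal to the quote); since ∂V/∂σ > 0 for all σ, the implied volatility is unique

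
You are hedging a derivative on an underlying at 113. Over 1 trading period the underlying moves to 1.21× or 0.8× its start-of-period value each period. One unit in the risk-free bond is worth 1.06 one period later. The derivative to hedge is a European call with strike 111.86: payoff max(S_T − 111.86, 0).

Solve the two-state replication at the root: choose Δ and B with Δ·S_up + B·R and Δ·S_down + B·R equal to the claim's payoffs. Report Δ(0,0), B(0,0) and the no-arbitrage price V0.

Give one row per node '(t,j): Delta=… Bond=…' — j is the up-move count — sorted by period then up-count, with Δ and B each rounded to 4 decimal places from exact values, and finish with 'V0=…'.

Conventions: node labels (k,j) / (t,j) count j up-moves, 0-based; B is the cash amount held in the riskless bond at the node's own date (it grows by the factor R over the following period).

(0,0): Delta=0.5368 Bond=-45.7800
V0=14.8785

No-arbitrage ⇒ martingale measure with p* = (R−d)/(u−d) = 0.6341.
At maturity the claim pays: V(1,0)=0.0000, V(1,1)=24.8700
  t=0,j=0: stock 113.0000 → up 136.7300 (V=24.8700), down 90.4000 (V=0.0000). Price 14.8785; hedge Δ=0.5368, bond B=-45.7800.
As a check, the time-0 holding Δ(0,0)·S0 + B(0,0) comes to 14.8785 — exactly V0.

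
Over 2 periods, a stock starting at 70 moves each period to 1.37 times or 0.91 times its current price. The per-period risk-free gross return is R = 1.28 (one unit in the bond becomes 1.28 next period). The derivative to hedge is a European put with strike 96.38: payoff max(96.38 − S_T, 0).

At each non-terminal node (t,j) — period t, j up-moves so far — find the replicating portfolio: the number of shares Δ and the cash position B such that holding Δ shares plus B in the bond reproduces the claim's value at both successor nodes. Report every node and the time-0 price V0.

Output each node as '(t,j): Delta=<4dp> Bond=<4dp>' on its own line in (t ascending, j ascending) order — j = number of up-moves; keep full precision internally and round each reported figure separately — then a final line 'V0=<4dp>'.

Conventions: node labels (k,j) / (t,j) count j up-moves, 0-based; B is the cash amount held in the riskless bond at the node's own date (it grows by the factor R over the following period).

The replicating-portfolio and risk-neutral prices coincide; use p* = (1.28−0.91)/(1.37−0.91) = 0.8043 for the latter.
At maturity the claim pays: V(2,0)=38.4130, V(2,1)=9.1110, V(2,2)=0.0000
  t=1,j=0: stock 63.7000 → up 87.2690 (V=9.1110), down 57.9670 (V=38.4130). Price 11.5969; hedge Δ=-1.0000, bond B=75.2969.
  t=1,j=1: stock 95.9000 → up 131.3830 (V=0.0000), down 87.2690 (V=9.1110). Price 1.3926; hedge Δ=-0.2065, bond B=21.1992.
  t=0,j=0: stock 70.0000 → up 95.9000 (V=1.3926), down 63.7000 (V=11.5969). Price 2.6478; hedge Δ=-0.3169, bond B=24.8309.
Check: Δ(0,0)·S0 + B(0,0) = 2.6478 = V0.

(0,0): Delta=-0.3169 Bond=24.8309
(1,0): Delta=-1.0000 Bond=75.2969
(1,1): Delta=-0.2065 Bond=21.1992
V0=2.6478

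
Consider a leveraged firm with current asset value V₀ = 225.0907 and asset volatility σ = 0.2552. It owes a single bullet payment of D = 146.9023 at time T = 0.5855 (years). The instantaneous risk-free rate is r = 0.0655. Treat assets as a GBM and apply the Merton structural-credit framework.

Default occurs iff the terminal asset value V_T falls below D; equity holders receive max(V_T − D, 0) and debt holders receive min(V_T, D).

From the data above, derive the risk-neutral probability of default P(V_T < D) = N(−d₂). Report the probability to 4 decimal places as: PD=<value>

Work the structural quantities from V₀ = 225.0907 against face 146.9023:
d₁ = [ln(V₀/D) + (r + σ²/2)T] / (σ√T)
   = [ln(225.0907/146.9023) + (0.0655 + 0.5·0.2552²)·0.5855] / (0.2552·√0.5855)
   = [0.426736 + 0.057416] / 0.195274 = 2.479348
d₂ = d₁ − σ√T = 2.479348 − 0.195274 = 2.284074
risk-neutral PD = N(−d₂) = N(-2.284074) = 0.011184

PD=0.0112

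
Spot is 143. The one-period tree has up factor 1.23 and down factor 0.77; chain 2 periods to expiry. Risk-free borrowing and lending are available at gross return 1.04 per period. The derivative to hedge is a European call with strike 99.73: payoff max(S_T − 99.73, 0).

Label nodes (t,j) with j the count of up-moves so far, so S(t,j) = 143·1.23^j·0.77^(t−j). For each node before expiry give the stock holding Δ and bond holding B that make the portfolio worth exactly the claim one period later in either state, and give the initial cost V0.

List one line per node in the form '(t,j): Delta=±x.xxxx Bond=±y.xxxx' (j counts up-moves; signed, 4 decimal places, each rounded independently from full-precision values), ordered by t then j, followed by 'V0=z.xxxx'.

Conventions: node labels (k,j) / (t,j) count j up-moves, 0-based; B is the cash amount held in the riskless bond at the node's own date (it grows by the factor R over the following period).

Risk-neutral probability p* = (R−d)/(u−d) = (1.04−0.77)/(1.23−0.77) = 0.5870.
Expiry values: V(2,0)=0.0000, V(2,1)=35.7053, V(2,2)=116.6147
  t=1,j=0: stock 110.1100 → up 135.4353 (V=35.7053), down 84.7847 (V=0.0000). Price 20.1514; hedge Δ=0.7049, bond B=-57.4688.
  t=1,j=1: stock 175.8900 → up 216.3447 (V=116.6147), down 135.4353 (V=35.7053). Price 79.9958; hedge Δ=1.0000, bond B=-95.8942.
  t=0,j=0: stock 143.0000 → up 175.8900 (V=79.9958), down 110.1100 (V=20.1514). Price 53.1514; hedge Δ=0.9098, bond B=-76.9451.
Check: Δ(0,0)·S0 + B(0,0) = 53.1514 = V0.

(0,0): Delta=0.9098 Bond=-76.9451
(1,0): Delta=0.7049 Bond=-57.4688
(1,1): Delta=1.0000 Bond=-95.8942
V0=53.1514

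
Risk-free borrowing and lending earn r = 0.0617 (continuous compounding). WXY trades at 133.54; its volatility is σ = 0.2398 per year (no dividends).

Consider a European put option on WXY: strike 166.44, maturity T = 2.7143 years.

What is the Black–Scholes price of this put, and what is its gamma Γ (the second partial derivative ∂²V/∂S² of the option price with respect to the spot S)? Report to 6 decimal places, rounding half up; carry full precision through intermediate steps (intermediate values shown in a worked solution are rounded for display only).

price = 25.284035
Γ = 0.007546

σ√T = 0.2398·√2.7143 = 0.395074
d₁ = (ln(S/K) + (r+σ²/2)T) / (σ√T) = (ln(133.54/166.44) + (0.0617+0.2398²/2)·2.7143) / 0.395074 = (-0.220234 + 0.245514) / 0.395074 = 0.063988
d₂ = d₁ − σ√T = 0.063988 − 0.395074 = -0.331085
e^{−rT} = 0.845800
N(−d₁) = 0.474490,  N(−d₂) = 0.629710
Put price V = K·e^{−rT}·N(−d₂) − S·N(−d₁) = 88.647400 − 63.363364 = 25.284035
φ(d₁) = (1/√(2π))·e^{−d₁²/2} = 0.398126
Γ = φ(d₁) / (S·σ·√T) = 0.007546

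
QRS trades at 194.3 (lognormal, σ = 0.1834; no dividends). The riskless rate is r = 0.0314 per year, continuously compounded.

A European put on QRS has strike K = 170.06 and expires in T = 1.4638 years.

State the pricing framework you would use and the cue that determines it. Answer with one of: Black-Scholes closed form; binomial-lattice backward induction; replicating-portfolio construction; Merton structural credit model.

framework: Black-Scholes closed form

Key observation: everything needed for the exact continuous-time valuation of the European put on QRS (strike 170.06) is given, and no feature rules the closed form out.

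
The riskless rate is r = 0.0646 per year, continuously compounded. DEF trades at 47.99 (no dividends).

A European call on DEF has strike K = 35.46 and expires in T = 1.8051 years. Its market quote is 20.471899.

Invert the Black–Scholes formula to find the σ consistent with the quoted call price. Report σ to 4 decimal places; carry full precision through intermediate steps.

sigma = 0.4955

At σ = 0.4955 the Black–Scholes value reproduces the quote:
σ√T = 0.4955·√1.8051 = 0.665724
d₁ = (ln(S/K) + (r+σ²/2)T) / (σ√T) = (ln(47.99/35.46) + (0.0646+0.4955²/2)·1.8051) / 0.665724 = (0.302587 + 0.338204) / 0.665724 = 0.962548
d₂ = d₁ − σ√T = 0.962548 − 0.665724 = 0.296823
e^{−rT} = 0.889933
N(d₁) = 0.832113,  N(d₂) = 0.616699
V = S·N(d₁) − K·e^{−rT}·N(d₂) = 39.933088 − 19.461189 = 20.471899 (the quoted price), and the Black–Scholes price is strictly increasing in σ, so σ is unique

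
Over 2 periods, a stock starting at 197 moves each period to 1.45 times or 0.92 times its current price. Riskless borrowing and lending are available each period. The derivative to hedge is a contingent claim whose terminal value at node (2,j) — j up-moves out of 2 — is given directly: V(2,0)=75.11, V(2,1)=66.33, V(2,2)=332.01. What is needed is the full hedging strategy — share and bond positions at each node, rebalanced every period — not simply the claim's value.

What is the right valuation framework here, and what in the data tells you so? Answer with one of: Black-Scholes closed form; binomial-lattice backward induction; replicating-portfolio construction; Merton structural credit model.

Key observation: the deliverable is the dynamic trading strategy on the 2-step tree (spot 197, moves 1.45 and 0.92), so the valuation must go through the node-by-node replicating-portfolio solve.

framework: replicating-portfolio construction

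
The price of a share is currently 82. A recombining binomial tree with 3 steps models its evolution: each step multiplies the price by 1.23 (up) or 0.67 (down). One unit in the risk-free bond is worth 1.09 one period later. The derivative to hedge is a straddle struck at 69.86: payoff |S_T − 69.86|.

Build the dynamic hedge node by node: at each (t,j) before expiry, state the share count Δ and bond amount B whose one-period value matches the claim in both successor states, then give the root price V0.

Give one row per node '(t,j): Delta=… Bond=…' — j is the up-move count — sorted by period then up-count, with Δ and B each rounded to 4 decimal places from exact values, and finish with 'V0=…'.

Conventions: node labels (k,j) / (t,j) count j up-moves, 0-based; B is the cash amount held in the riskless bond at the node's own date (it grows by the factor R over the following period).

(0,0): Delta=0.6148 Bond=-15.9300
(1,0): Delta=-0.4070 Bond=38.7723
(1,1): Delta=0.8003 Bond=-36.0757
(2,0): Delta=-1.0000 Bond=64.0917
(2,1): Delta=-0.2993 Bond=34.9851
(2,2): Delta=1.0000 Bond=-64.0917
V0=34.4850

The replicating-portfolio and risk-neutral prices coincide; use p* = (1.09−0.67)/(1.23−0.67) = 0.7500 for the latter.
Payoffs at expiry: V(3,0)=45.1974, V(3,1)=24.5839, V(3,2)=13.2587, V(3,3)=82.7311
  t=2,j=0: stock 36.8098 → up 45.2761 (V=24.5839), down 24.6626 (V=45.1974). Price 27.2819; hedge Δ=-1.0000, bond B=64.0917.
  t=2,j=1: stock 67.5762 → up 83.1187 (V=13.2587), down 45.2761 (V=24.5839). Price 14.7615; hedge Δ=-0.2993, bond B=34.9851.
  t=2,j=2: stock 124.0578 → up 152.5911 (V=82.7311), down 83.1187 (V=13.2587). Price 59.9661; hedge Δ=1.0000, bond B=-64.0917.
  t=1,j=0: stock 54.9400 → up 67.5762 (V=14.7615), down 36.8098 (V=27.2819). Price 16.4143; hedge Δ=-0.4070, bond B=38.7723.
  t=1,j=1: stock 100.8600 → up 124.0578 (V=59.9661), down 67.5762 (V=14.7615). Price 44.6467; hedge Δ=0.8003, bond B=-36.0757.
  t=0,j=0: stock 82.0000 → up 100.8600 (V=44.6467), down 54.9400 (V=16.4143). Price 34.4850; hedge Δ=0.6148, bond B=-15.9300.
Sanity check at the root: Δ(0,0)·S0 + B(0,0) reproduces V0 = 34.4850.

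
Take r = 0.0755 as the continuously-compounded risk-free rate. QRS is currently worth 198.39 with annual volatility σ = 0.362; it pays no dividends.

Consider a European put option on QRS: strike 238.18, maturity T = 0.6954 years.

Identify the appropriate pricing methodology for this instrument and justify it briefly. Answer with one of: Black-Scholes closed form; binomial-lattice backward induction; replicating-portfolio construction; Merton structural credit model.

Key observation: everything needed for the exact continuous-time valuation of the European put on QRS (strike 238.18) is given, and no feature rules the closed form out.

framework: Black-Scholes closed form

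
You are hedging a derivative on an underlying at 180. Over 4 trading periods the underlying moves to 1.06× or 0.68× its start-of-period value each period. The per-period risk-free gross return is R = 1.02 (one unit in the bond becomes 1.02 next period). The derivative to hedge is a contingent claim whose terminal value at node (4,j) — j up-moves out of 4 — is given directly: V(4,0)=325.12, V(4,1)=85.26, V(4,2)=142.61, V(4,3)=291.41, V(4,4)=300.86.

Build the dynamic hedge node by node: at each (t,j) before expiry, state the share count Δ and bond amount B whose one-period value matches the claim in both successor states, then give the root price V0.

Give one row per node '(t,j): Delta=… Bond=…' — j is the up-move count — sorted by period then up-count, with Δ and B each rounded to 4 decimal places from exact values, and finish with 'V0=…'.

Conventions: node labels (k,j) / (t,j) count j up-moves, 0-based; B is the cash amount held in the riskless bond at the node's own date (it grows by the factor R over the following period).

Under the risk-neutral measure, an up-move has probability p* = (R−d)/(u−d) = 0.8947 and values discount at R = 1.02.
At maturity the claim pays: V(4,0)=325.1200, V(4,1)=85.2600, V(4,2)=142.6100, V(4,3)=291.4100, V(4,4)=300.8600
  t=3,j=0: stock 56.5978 → up 59.9936 (V=85.2600), down 38.4865 (V=325.1200). Price 108.3416; hedge Δ=-11.1526, bond B=739.5521.
  t=3,j=1: stock 88.2259 → up 93.5195 (V=142.6100), down 59.9936 (V=85.2600). Price 133.8953; hedge Δ=1.7106, bond B=-17.0258.
  t=3,j=2: stock 137.5286 → up 145.7804 (V=291.4100), down 93.5195 (V=142.6100). Price 270.3400; hedge Δ=2.8473, bond B=-121.2389.
  t=3,j=3: stock 214.3829 → up 227.2459 (V=300.8600), down 145.7804 (V=291.4100). Price 293.9856; hedge Δ=0.1160, bond B=269.1171.
  t=2,j=0: stock 83.2320 → up 88.2259 (V=133.8953), down 56.5978 (V=108.3416). Price 128.6327; hedge Δ=0.8079, bond B=61.3863.
  t=2,j=1: stock 129.7440 → up 137.5286 (V=270.3400), down 88.2259 (V=133.8953). Price 250.9583; hedge Δ=2.7675, bond B=-108.1070.
  t=2,j=2: stock 202.2480 → up 214.3829 (V=293.9856), down 137.5286 (V=270.3400). Price 285.7809; hedge Δ=0.3077, bond B=223.5559.
  t=1,j=0: stock 122.4000 → up 129.7440 (V=250.9583), down 83.2320 (V=128.6327). Price 233.4136; hedge Δ=2.6300, bond B=-88.4957.
  t=1,j=1: stock 190.8000 → up 202.2480 (V=285.7809), down 129.7440 (V=250.9583). Price 276.5837; hedge Δ=0.4803, bond B=184.9451.
  t=0,j=0: stock 180.0000 → up 190.8000 (V=276.5837), down 122.4000 (V=233.4136). Price 266.7054; hedge Δ=0.6311, bond B=153.0999.
Verification: the root portfolio costs Δ(0,0)·S0 + B(0,0) = 266.7054, matching V0.

(0,0): Delta=0.6311 Bond=153.0999
(1,0): Delta=2.6300 Bond=-88.4957
(1,1): Delta=0.4803 Bond=184.9451
(2,0): Delta=0.8079 Bond=61.3863
(2,1): Delta=2.7675 Bond=-108.1070
(2,2): Delta=0.3077 Bond=223.5559
(3,0): Delta=-11.1526 Bond=739.5521
(3,1): Delta=1.7106 Bond=-17.0258
(3,2): Delta=2.8473 Bond=-121.2389
(3,3): Delta=0.1160 Bond=269.1171
V0=266.7054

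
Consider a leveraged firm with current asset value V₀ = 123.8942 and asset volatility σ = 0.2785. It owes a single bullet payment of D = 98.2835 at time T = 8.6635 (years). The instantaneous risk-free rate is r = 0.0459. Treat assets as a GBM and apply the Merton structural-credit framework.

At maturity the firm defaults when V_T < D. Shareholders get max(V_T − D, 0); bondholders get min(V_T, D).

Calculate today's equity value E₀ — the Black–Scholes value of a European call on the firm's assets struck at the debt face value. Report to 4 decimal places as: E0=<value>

Work the structural quantities from V₀ = 123.8942 against face 98.2835:
d₁ = [ln(V₀/D) + (r + σ²/2)T] / (σ√T)
   = [ln(123.8942/98.2835) + (0.0459 + 0.5·0.2785²)·8.6635] / (0.2785·√8.6635)
   = [0.231572 + 0.733635] / 0.819732 = 1.177466
d₂ = d₁ − σ√T = 1.177466 − 0.819732 = 0.357734
N(d₁) = 0.880495,  N(d₂) = 0.639729,  e^(−rT) = 0.671894
E₀ = V₀·N(d₁) − D·e^(−rT)·N(d₂)
   = 123.8942·0.880495 − 98.2835·0.671894·0.639729 = 66.843058

E0=66.8431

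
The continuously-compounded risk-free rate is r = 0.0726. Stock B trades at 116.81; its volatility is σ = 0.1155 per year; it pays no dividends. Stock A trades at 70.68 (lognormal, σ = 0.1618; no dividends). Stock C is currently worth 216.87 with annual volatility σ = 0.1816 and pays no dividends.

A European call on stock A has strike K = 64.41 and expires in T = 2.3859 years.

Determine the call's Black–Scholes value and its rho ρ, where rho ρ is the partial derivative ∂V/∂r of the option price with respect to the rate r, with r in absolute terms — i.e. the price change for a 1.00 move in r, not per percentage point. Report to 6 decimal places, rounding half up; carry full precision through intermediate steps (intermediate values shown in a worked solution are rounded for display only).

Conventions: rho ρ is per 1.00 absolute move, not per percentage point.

σ√T = 0.1618·√2.3859 = 0.249922
d₁ = (ln(S/K) + (r+σ²/2)T) / (σ√T) = (ln(70.68/64.41) + (0.0726+0.1618²/2)·2.3859) / 0.249922 = (0.092894 + 0.204447) / 0.249922 = 1.189733
d₂ = d₁ − σ√T = 1.189733 − 0.249922 = 0.939811
e^{−rT} = 0.840956
N(d₁) = 0.882924,  N(d₂) = 0.826343
Call price V = S·N(d₁) − K·e^{−rT}·N(d₂) = 62.405095 − 44.759645 = 17.645449
ρ = K·T·e^{−rT}·N(d₂) = 106.792038

price = 17.645449
ρ = 106.792038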